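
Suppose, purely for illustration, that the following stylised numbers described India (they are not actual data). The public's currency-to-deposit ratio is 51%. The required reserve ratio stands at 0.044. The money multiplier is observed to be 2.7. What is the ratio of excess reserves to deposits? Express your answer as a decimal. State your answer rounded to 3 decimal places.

0.005

Using m = 2.7. Since m = (1 + c)/(c + rr + e), the denominator satisfies c + rr + e = (1 + c)/m = (1 + 0.51) / 2.7 ≈ 0.559259.
With c = 0.51 and rr = 0.044, the ratio of excess reserves to deposits is 0.559259 − 0.51 − 0.044 = 0.005259.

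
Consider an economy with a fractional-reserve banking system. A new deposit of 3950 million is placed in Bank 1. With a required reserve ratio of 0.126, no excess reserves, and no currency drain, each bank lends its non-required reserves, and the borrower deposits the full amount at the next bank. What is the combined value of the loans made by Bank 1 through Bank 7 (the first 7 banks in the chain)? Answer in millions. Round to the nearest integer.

16725 million

Bank i lends (1 − rr)^i of the original deposit: Bank 1 lends 3950·0.8740 = 3452.3000, Bank 2 lends 3950·0.8740² = 3017.3102, and so on.
Summing a geometric series: total = 3950·[0.8740·(1 − 0.8740^7) / (1 − 0.8740)] ≈ 16725.4321 million.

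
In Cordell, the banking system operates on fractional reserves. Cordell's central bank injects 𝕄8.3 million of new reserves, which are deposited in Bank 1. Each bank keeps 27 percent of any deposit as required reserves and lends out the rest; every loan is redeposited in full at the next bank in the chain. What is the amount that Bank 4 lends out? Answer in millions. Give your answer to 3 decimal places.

𝕄2.357 million

Each bank lends a fraction (1 − rr) = 0.7300 of the deposit it receives, so Bank 4 receives 8.3·0.7300^3 and lends 8.3·0.7300^4 ≈ 2.3571 million.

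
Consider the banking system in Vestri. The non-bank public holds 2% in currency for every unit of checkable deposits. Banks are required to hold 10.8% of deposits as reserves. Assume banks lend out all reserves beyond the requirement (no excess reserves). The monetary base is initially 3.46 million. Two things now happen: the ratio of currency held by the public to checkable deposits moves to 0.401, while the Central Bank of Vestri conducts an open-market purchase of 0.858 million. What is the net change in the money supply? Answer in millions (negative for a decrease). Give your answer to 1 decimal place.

-15.7 million

Before: m₁ = (1 + 0.02) / (0.108 + 0.02) ≈ 7.9688, MB₁ = 3.46, so M₁ = 7.9688 × 3.46 ≈ 27.572 million.
After: m₂ = (1 + 0.401) / (0.108 + 0.401) ≈ 2.7525, MB₂ = 3.46 + 0.858 = 4.318, so M₂ = 2.7525 × 4.318 ≈ 11.8853 million.
ΔM = M₂ − M₁ = 11.8853 − 27.572 = -15.6867 million.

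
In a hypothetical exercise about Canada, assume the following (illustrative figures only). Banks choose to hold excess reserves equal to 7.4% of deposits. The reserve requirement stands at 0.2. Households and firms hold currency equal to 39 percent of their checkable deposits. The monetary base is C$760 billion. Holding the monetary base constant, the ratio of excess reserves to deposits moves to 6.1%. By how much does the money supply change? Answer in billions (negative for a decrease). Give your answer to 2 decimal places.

C$31.77 billion

Initially m₁ = (1 + 0.39) / (0.2 + 0.074 + 0.39) ≈ 2.093373, so M₁ = 2.093373 × 760 ≈ 1590.9635 billion.
After the change m₂ = (1 + 0.39) / (0.2 + 0.061 + 0.39) ≈ 2.135177, so M₂ = 2.135177 × 760 ≈ 1622.7345 billion.
ΔM = M₂ − M₁ = 1622.7345 − 1590.9635 = 31.771 billion.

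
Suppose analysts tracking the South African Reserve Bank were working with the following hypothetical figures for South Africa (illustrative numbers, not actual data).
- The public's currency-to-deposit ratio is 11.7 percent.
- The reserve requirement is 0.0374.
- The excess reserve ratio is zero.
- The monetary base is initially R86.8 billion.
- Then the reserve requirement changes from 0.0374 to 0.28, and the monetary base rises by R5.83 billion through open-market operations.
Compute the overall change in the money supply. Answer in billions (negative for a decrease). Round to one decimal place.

-367.3 billion

Before: m₁ = (1 + 0.117) / (0.0374 + 0.117) ≈ 7.2345, MB₁ = 86.8, so M₁ = 7.2345 × 86.8 = 627.9546 billion.
After: m₂ = (1 + 0.117) / (0.28 + 0.117) ≈ 2.8136, MB₂ = 86.8 + 5.83 = 92.63, so M₂ = 2.8136 × 92.63 ≈ 260.6238 billion.
ΔM = M₂ − M₁ = 260.6238 − 627.9546 = -367.3308 billion.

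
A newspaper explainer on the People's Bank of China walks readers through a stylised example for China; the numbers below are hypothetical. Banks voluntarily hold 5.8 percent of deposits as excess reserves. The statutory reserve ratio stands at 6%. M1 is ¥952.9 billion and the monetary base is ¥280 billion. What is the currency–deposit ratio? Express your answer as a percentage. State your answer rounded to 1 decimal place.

Using m = M/MB = 952.9/280 ≈ 3.403214. From m = (1 + c)/(c + rr + e), rearranging gives 1 + c = m·(c + rr + e), so c·(1 − m) = m·(rr + e) − 1.
Hence c = [m·(rr + e) − 1]/(1 − m) = [3.403214 × (0.06 + 0.058) − 1] / (1 − 3.403214) ≈ 0.249009.

24.9%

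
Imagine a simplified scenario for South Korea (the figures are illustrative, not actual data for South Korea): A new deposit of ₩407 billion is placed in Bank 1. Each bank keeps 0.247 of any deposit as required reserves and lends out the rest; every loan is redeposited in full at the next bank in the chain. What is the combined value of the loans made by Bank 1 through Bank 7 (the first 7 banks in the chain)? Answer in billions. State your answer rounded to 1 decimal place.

₩1070.5 billion

Bank i lends (1 − rr)^i of the original deposit: Bank 1 lends 407·0.7530 = 306.4710, Bank 2 lends 407·0.7530² ≈ 230.7727, and so on.
Summing a geometric series: total = 407·[0.7530·(1 − 0.7530^7) / (1 − 0.7530)] ≈ 1070.4566 billion.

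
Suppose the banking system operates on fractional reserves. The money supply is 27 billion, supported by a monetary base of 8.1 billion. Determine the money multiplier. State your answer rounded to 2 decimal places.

The money multiplier is m = M / MB = 27 / 8.1 ≈ 3.33333.

3.33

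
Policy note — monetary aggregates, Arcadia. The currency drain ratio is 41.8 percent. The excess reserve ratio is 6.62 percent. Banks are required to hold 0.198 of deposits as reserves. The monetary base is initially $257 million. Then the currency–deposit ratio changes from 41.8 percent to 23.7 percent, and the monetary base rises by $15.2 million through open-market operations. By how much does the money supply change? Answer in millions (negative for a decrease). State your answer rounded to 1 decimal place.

$137.6 million

Before: m₁ = (1 + 0.418) / (0.198 + 0.0662 + 0.418) ≈ 2.07857, MB₁ = 257, so M₁ = 2.07857 × 257 ≈ 534.1925 million.
After: m₂ = (1 + 0.237) / (0.198 + 0.0662 + 0.237) ≈ 2.46808, MB₂ = 257 + 15.2 = 272.2, so M₂ = 2.46808 × 272.2 ≈ 671.8114 million.
ΔM = M₂ − M₁ = 671.8114 − 534.1925 = 137.6189 million.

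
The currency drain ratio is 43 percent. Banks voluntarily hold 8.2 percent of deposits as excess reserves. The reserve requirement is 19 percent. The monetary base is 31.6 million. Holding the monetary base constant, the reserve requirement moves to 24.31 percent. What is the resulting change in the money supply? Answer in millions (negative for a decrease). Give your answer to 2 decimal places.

Initially m₁ = (1 + 0.43) / (0.19 + 0.082 + 0.43) ≈ 2.03704, so M₁ = 2.03704 × 31.6 ≈ 64.3705 million.
After the change m₂ = (1 + 0.43) / (0.2431 + 0.082 + 0.43) ≈ 1.89379, so M₂ = 1.89379 × 31.6 ≈ 59.8438 million.
ΔM = M₂ − M₁ = 59.8438 − 64.3705 = -4.5267 million.

-4.53 million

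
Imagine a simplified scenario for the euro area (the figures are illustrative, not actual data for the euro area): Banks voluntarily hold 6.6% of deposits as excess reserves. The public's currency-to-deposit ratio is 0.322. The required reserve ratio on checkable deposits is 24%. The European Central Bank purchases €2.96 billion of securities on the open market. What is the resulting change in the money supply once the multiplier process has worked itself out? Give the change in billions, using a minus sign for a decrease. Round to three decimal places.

The money multiplier is m = (1 + c) / (rr + e + c) = (1 + 0.322) / (0.24 + 0.066 + 0.322) ≈ 2.10510.
The purchase adds 2.96 billion of base, so ΔM = m × ΔMB = 2.10510 × (+2.96) ≈ 6.2311 billion.

€6.231 billion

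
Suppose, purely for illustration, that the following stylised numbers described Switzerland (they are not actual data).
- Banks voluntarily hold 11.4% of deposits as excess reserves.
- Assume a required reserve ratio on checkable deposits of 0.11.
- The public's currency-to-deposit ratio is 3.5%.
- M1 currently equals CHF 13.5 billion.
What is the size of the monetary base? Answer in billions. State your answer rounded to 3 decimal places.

The money multiplier is m = (1 + c) / (rr + e + c) = (1 + 0.035) / (0.11 + 0.114 + 0.035) ≈ 3.996139.
MB = M / m = 13.5 / 3.996139 ≈ 3.3783 billion.

CHF 3.378 billion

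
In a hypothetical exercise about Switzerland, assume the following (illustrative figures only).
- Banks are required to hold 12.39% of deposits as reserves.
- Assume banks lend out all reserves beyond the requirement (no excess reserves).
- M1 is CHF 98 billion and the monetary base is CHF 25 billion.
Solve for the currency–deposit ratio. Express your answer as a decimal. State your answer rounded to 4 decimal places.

Using m = M/MB = 98/25 = 3.920000. From m = (1 + c)/(c + rr + e), rearranging gives 1 + c = m·(c + rr + e), so c·(1 − m) = m·(rr + e) − 1.
Hence c = [m·(rr + e) − 1]/(1 − m) = [3.920000 × (0.1239 + 0) − 1] / (1 − 3.920000) ≈ 0.176134.

0.1761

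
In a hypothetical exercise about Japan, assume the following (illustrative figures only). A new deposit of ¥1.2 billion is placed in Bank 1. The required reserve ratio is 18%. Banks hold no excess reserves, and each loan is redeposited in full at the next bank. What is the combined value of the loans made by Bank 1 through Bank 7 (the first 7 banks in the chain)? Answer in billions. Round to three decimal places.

¥4.104 billion

Bank i lends (1 − rr)^i of the original deposit: Bank 1 lends 1.2·0.8200 = 0.9840, Bank 2 lends 1.2·0.8200² ≈ 0.8069, and so on.
Summing a geometric series: total = 1.2·[0.8200·(1 − 0.8200^7) / (1 − 0.8200)] ≈ 4.1039 billion.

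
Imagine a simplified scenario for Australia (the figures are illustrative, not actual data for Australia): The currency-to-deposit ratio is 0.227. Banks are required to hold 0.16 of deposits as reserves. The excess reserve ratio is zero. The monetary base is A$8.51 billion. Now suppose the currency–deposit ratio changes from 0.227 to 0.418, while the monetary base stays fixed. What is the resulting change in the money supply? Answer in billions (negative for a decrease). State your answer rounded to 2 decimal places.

-6.10 billion

Initially m₁ = (1 + 0.227) / (0.16 + 0.227) ≈ 3.1705, so M₁ = 3.1705 × 8.51 ≈ 26.981 billion.
After the change m₂ = (1 + 0.418) / (0.16 + 0.418) ≈ 2.4533, so M₂ = 2.4533 × 8.51 ≈ 20.8776 billion.
ΔM = M₂ − M₁ = 20.8776 − 26.981 = -6.1034 billion.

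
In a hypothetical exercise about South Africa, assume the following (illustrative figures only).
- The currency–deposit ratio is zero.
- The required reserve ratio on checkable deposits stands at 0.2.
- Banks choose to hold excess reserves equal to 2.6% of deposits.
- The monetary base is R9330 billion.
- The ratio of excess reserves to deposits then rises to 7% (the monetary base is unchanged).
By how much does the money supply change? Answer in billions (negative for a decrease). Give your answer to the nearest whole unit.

-6728 billion

Initially m₁ = 1 / (0.2 + 0.026) ≈ 4.42478, so M₁ = 4.42478 × 9330 = 41283.1974 billion.
After the change m₂ = 1 / (0.2 + 0.07) ≈ 3.70370, so M₂ = 3.70370 × 9330 = 34555.521 billion.
ΔM = M₂ − M₁ = 34555.521 − 41283.1974 = -6727.6764 billion.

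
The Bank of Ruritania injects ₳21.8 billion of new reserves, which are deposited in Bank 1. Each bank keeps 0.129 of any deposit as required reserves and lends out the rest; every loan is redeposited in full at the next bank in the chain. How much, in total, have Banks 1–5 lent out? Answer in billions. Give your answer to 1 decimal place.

Bank i lends (1 − rr)^i of the original deposit: Bank 1 lends 21.8·0.8710 = 18.9878, Bank 2 lends 21.8·0.8710² ≈ 16.5384, and so on.
Summing a geometric series: total = 21.8·[0.8710·(1 − 0.8710^5) / (1 − 0.8710)] ≈ 73.4060 billion.

₳73.4 billion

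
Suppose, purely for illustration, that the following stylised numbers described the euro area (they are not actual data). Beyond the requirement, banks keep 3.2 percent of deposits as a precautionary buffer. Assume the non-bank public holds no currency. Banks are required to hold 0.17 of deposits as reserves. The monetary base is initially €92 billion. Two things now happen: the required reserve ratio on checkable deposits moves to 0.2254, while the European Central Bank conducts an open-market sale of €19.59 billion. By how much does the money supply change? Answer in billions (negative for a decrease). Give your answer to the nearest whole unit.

Before: m₁ = 1 / (0.17 + 0.032) ≈ 4.9505, MB₁ = 92, so M₁ = 4.9505 × 92 = 455.446 billion.
After: m₂ = 1 / (0.2254 + 0.032) ≈ 3.8850, MB₂ = 92 − 19.59 = 72.41, so M₂ = 3.8850 × 72.41 ≈ 281.3128 billion.
ΔM = M₂ − M₁ = 281.3128 − 455.446 = -174.1332 billion.

-174 billion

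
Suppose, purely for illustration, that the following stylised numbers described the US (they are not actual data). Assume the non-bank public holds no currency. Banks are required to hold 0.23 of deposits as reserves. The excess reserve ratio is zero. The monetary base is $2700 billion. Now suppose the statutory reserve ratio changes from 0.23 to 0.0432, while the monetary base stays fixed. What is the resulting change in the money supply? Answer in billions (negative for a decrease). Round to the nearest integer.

Initially m₁ = 1 / (0.23) ≈ 4.34783, so M₁ = 4.34783 × 2700 = 11739.141 billion.
After the change m₂ = 1 / (0.0432) ≈ 23.14815, so M₂ = 23.14815 × 2700 = 62500.005 billion.
ΔM = M₂ − M₁ = 62500.005 − 11739.141 = 50760.864 billion.

$50761 billion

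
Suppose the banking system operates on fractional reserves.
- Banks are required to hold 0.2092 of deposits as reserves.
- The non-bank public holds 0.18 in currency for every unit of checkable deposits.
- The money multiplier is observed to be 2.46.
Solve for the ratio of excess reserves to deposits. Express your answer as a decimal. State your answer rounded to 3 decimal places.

Using m = 2.46. Since m = (1 + c)/(c + rr + e), the denominator satisfies c + rr + e = (1 + c)/m = (1 + 0.18) / 2.46 ≈ 0.479675.
With c = 0.18 and rr = 0.2092, the ratio of excess reserves to deposits is 0.479675 − 0.18 − 0.2092 = 0.090475.

0.090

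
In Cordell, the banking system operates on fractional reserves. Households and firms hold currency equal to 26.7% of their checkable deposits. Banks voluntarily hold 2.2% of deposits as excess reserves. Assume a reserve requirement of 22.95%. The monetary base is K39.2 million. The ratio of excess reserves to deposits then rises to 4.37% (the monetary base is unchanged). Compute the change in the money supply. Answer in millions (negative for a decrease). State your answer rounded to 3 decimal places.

-3.848 million

Initially m₁ = (1 + 0.267) / (0.2295 + 0.022 + 0.267) ≈ 2.443587, so M₁ = 2.443587 × 39.2 ≈ 95.7886 million.
After the change m₂ = (1 + 0.267) / (0.2295 + 0.0437 + 0.267) ≈ 2.345428, so M₂ = 2.345428 × 39.2 ≈ 91.9408 million.
ΔM = M₂ − M₁ = 91.9408 − 95.7886 = -3.8478 million.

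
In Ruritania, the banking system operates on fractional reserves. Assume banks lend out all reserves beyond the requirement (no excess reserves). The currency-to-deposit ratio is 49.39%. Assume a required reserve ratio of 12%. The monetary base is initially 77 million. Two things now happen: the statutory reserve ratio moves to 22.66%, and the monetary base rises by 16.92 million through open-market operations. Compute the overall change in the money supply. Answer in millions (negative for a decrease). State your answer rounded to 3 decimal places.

Before: m₁ = (1 + 0.4939) / (0.12 + 0.4939) ≈ 2.433458, MB₁ = 77, so M₁ = 2.433458 × 77 ≈ 187.3763 million.
After: m₂ = (1 + 0.4939) / (0.2266 + 0.4939) ≈ 2.073421, MB₂ = 77 + 16.92 = 93.92, so M₂ = 2.073421 × 93.92 ≈ 194.7357 million.
ΔM = M₂ − M₁ = 194.7357 − 187.3763 = 7.3594 million.

7.359 million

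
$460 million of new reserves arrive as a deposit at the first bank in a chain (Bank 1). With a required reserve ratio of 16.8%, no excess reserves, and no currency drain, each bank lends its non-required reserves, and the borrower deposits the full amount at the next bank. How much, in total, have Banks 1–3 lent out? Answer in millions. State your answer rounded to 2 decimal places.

$966.07 million

Bank i lends (1 − rr)^i of the original deposit: Bank 1 lends 460·0.8320 = 382.7200, Bank 2 lends 460·0.8320² ≈ 318.4230, and so on.
Summing a geometric series: total = 460·[0.8320·(1 − 0.8320^3) / (1 − 0.8320)] ≈ 966.0710 million.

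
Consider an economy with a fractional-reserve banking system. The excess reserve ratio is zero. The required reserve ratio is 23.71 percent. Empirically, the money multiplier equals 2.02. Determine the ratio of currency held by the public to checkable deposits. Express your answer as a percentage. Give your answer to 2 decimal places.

51.08%

Using m = 2.02. From m = (1 + c)/(c + rr + e), rearranging gives 1 + c = m·(c + rr + e), so c·(1 − m) = m·(rr + e) − 1.
Hence c = [m·(rr + e) − 1]/(1 − m) = [2.02 × (0.2371 + 0) − 1] / (1 − 2.02) ≈ 0.510841.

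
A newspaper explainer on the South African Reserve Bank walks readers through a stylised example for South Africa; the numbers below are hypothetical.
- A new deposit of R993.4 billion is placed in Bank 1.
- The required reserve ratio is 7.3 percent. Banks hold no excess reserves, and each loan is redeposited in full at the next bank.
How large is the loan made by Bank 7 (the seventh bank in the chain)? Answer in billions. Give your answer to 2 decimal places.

R584.36 billion

Each bank lends a fraction (1 − rr) = 0.9270 of the deposit it receives, so Bank 7 receives 993.4·0.9270^6 and lends 993.4·0.9270^7 ≈ 584.3624 billion.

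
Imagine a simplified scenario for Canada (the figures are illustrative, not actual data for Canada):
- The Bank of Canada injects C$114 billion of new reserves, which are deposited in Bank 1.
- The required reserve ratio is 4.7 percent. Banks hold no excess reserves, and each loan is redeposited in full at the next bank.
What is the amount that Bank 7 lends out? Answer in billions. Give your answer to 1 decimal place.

Each bank lends a fraction (1 − rr) = 0.9530 of the deposit it receives, so Bank 7 receives 114·0.9530^6 and lends 114·0.9530^7 ≈ 81.3870 billion.

C$81.4 billion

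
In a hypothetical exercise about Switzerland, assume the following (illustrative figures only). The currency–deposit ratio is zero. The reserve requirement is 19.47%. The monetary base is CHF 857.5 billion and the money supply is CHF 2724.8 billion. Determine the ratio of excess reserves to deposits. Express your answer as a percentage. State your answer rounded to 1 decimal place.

12.0%

Using m = M/MB = 2724.8/857.5 ≈ 3.177609. Since m = (1 + c)/(c + rr + e), the denominator satisfies c + rr + e = (1 + c)/m = (1 + 0) / 3.177609 ≈ 0.314702.
With c = 0 and rr = 0.1947, the ratio of excess reserves to deposits is 0.314702 − 0 − 0.1947 = 0.120002.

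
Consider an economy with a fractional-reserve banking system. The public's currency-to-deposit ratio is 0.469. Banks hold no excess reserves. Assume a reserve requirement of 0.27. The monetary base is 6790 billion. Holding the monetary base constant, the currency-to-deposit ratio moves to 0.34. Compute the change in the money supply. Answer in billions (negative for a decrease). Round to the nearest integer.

1418 billion

Initially m₁ = (1 + 0.469) / (0.27 + 0.469) ≈ 1.98782, so M₁ = 1.98782 × 6790 = 13497.2978 billion.
After the change m₂ = (1 + 0.34) / (0.27 + 0.34) ≈ 2.19672, so M₂ = 2.19672 × 6790 = 14915.7288 billion.
ΔM = M₂ − M₁ = 14915.7288 − 13497.2978 = 1418.431 billion.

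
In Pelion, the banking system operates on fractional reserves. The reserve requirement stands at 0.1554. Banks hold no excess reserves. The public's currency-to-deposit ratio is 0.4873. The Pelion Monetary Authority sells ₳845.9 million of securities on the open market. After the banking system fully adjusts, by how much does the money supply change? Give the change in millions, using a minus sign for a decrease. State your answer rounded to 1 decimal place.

The money multiplier is m = (1 + c) / (rr + c) = (1 + 0.4873) / (0.1554 + 0.4873) ≈ 2.31414.
The sale removes 845.9 million of base, so ΔM = m × ΔMB = 2.31414 × (−845.9) ≈ -1957.531 million.

-1957.5 million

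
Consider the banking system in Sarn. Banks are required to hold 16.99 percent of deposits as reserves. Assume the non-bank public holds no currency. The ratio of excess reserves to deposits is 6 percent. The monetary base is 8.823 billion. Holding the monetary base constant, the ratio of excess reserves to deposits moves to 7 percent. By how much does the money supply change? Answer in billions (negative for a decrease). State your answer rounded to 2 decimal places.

-1.60 billion

Initially m₁ = 1 / (0.1699 + 0.06) ≈ 4.3497, so M₁ = 4.3497 × 8.823 ≈ 38.3774 billion.
After the change m₂ = 1 / (0.1699 + 0.07) ≈ 4.1684, so M₂ = 4.1684 × 8.823 ≈ 36.7778 billion.
ΔM = M₂ − M₁ = 36.7778 − 38.3774 = -1.5996 billion.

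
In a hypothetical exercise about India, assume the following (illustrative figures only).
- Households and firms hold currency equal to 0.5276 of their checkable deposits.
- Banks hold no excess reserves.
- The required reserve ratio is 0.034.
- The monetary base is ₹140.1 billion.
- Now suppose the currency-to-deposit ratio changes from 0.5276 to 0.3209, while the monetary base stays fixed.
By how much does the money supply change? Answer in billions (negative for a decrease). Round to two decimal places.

₹140.35 billion

Initially m₁ = (1 + 0.5276) / (0.034 + 0.5276) ≈ 2.720085, so M₁ = 2.720085 × 140.1 ≈ 381.0839 billion.
After the change m₂ = (1 + 0.3209) / (0.034 + 0.3209) ≈ 3.721893, so M₂ = 3.721893 × 140.1 ≈ 521.4372 billion.
ΔM = M₂ − M₁ = 521.4372 − 381.0839 = 140.3533 billion.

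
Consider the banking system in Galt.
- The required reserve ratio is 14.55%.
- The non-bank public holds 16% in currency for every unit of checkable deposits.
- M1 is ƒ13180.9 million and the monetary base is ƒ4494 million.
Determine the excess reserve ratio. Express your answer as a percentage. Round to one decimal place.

9.0%

Using m = M/MB = 13180.9/4494 ≈ 2.933000. Since m = (1 + c)/(c + rr + e), the denominator satisfies c + rr + e = (1 + c)/m = (1 + 0.16) / 2.933000 ≈ 0.395499.
With c = 0.16 and rr = 0.1455, the excess reserve ratio is 0.395499 − 0.16 − 0.1455 = 0.089999.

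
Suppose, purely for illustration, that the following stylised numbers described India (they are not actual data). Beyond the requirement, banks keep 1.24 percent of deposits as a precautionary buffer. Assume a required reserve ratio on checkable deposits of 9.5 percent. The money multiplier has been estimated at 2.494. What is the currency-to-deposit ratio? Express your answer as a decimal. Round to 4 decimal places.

0.4901

Using m = 2.494. From m = (1 + c)/(c + rr + e), rearranging gives 1 + c = m·(c + rr + e), so c·(1 − m) = m·(rr + e) − 1.
Hence c = [m·(rr + e) − 1]/(1 − m) = [2.494 × (0.095 + 0.0124) − 1] / (1 − 2.494) ≈ 0.490056.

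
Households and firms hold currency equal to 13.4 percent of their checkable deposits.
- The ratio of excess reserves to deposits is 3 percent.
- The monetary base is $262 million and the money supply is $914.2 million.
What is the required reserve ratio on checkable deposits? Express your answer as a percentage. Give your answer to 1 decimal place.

16.1%

Using m = M/MB = 914.2/262 ≈ 3.489313. Since m = (1 + c)/(c + rr + e), the denominator satisfies c + rr + e = (1 + c)/m = (1 + 0.134) / 3.489313 ≈ 0.324992.
With c = 0.134 and e = 0.03, the required reserve ratio on checkable deposits is 0.324992 − 0.134 − 0.03 = 0.160992.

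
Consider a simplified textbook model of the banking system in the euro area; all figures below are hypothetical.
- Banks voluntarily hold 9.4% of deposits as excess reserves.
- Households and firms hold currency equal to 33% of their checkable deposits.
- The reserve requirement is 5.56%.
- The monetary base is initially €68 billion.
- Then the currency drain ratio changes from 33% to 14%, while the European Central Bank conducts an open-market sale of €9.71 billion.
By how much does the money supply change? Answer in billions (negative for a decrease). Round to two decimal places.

Before: m₁ = (1 + 0.33) / (0.0556 + 0.094 + 0.33) ≈ 2.77314, MB₁ = 68, so M₁ = 2.77314 × 68 ≈ 188.5735 billion.
After: m₂ = (1 + 0.14) / (0.0556 + 0.094 + 0.14) ≈ 3.93646, MB₂ = 68 − 9.71 = 58.29, so M₂ = 3.93646 × 58.29 ≈ 229.4563 billion.
ΔM = M₂ − M₁ = 229.4563 − 188.5735 = 40.8828 billion.

€40.88 billion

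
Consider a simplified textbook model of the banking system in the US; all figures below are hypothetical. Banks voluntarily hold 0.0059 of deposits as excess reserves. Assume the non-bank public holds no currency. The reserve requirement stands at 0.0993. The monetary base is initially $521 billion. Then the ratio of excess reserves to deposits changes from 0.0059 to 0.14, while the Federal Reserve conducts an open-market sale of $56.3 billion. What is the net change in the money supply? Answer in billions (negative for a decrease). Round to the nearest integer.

-3011 billion

Before: m₁ = 1 / (0.0993 + 0.0059) ≈ 9.5057, MB₁ = 521, so M₁ = 9.5057 × 521 = 4952.4697 billion.
After: m₂ = 1 / (0.0993 + 0.14) ≈ 4.1789, MB₂ = 521 − 56.3 = 464.7, so M₂ = 4.1789 × 464.7 ≈ 1941.9348 billion.
ΔM = M₂ − M₁ = 1941.9348 − 4952.4697 = -3010.5349 billion.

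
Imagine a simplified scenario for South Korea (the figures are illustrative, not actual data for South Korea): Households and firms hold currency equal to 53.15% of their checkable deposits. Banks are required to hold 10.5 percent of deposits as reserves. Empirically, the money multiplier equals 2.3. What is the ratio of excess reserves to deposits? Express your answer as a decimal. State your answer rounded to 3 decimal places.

0.029

Using m = 2.3. Since m = (1 + c)/(c + rr + e), the denominator satisfies c + rr + e = (1 + c)/m = (1 + 0.5315) / 2.3 ≈ 0.665870.
With c = 0.5315 and rr = 0.105, the ratio of excess reserves to deposits is 0.665870 − 0.5315 − 0.105 = 0.02937.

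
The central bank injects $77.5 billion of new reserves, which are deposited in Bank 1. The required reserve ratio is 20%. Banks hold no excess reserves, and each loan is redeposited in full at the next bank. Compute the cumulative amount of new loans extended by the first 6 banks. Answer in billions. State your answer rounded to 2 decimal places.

Bank i lends (1 − rr)^i of the original deposit: Bank 1 lends 77.5·0.8000 = 62.0000, Bank 2 lends 77.5·0.8000² = 49.6000, and so on.
Summing a geometric series: total = 77.5·[0.8000·(1 − 0.8000^6) / (1 − 0.8000)] ≈ 228.7354 billion.

$228.74 billion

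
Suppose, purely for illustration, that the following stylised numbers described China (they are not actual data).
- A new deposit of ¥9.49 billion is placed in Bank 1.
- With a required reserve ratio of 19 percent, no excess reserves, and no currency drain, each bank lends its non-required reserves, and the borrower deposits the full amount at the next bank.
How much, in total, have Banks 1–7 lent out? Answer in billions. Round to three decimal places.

Bank i lends (1 − rr)^i of the original deposit: Bank 1 lends 9.49·0.8100 = 7.6869, Bank 2 lends 9.49·0.8100² ≈ 6.2264, and so on.
Summing a geometric series: total = 9.49·[0.8100·(1 − 0.8100^7) / (1 − 0.8100)] ≈ 31.2020 billion.

¥31.202 billion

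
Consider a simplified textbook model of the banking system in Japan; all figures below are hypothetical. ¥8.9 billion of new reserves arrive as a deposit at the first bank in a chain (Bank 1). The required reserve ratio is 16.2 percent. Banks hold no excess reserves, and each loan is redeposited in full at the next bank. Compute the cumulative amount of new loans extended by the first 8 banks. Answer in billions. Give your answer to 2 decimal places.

Bank i lends (1 − rr)^i of the original deposit: Bank 1 lends 8.9·0.8380 = 7.4582, Bank 2 lends 8.9·0.8380² ≈ 6.2500, and so on.
Summing a geometric series: total = 8.9·[0.8380·(1 − 0.8380^8) / (1 − 0.8380)] ≈ 34.8421 billion.

¥34.84 billion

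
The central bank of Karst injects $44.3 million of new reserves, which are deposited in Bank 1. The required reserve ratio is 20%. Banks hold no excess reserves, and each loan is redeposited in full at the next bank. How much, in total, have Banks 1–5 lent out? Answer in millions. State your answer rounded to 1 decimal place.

$119.1 million

Bank i lends (1 − rr)^i of the original deposit: Bank 1 lends 44.3·0.8000 = 35.4400, Bank 2 lends 44.3·0.8000² = 28.3520, and so on.
Summing a geometric series: total = 44.3·[0.8000·(1 − 0.8000^5) / (1 − 0.8000)] ≈ 119.1351 million.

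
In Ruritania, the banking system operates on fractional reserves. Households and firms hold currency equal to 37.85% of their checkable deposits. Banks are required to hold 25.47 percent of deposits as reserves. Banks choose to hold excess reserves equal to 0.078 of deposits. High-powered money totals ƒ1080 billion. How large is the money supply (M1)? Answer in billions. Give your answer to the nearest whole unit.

ƒ2093 billion

The money multiplier is m = (1 + c) / (rr + e + c) = (1 + 0.3785) / (0.2547 + 0.078 + 0.3785) ≈ 1.93827.
So M = m × MB = 1.93827 × 1080 = 2093.3316 billion.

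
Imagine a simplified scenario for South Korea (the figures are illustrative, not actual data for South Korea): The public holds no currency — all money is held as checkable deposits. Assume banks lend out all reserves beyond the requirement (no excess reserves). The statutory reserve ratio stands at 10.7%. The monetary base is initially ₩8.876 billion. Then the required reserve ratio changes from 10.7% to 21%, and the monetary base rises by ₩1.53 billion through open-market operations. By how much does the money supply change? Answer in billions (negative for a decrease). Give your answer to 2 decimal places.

-33.40 billion

Before: m₁ = 1 / (0.107) ≈ 9.34579, MB₁ = 8.876, so M₁ = 9.34579 × 8.876 ≈ 82.9532 billion.
After: m₂ = 1 / (0.21) ≈ 4.76190, MB₂ = 8.876 + 1.53 = 10.406, so M₂ = 4.76190 × 10.406 ≈ 49.5523 billion.
ΔM = M₂ − M₁ = 49.5523 − 82.9532 = -33.4009 billion.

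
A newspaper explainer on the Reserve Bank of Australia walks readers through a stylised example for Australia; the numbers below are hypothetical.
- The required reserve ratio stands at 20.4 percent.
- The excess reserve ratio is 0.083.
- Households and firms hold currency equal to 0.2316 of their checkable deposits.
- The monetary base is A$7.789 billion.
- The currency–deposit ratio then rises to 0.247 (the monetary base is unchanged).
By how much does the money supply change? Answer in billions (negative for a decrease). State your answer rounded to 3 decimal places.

Initially m₁ = (1 + 0.2316) / (0.204 + 0.083 + 0.2316) ≈ 2.37486, so M₁ = 2.37486 × 7.789 ≈ 18.4978 billion.
After the change m₂ = (1 + 0.247) / (0.204 + 0.083 + 0.247) ≈ 2.33521, so M₂ = 2.33521 × 7.789 ≈ 18.189 billion.
ΔM = M₂ − M₁ = 18.189 − 18.4978 = -0.3088 billion.

-0.309 billion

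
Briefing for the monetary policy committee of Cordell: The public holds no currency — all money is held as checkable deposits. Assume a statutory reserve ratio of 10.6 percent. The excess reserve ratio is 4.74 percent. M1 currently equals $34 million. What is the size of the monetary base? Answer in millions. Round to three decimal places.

$5.216 million

The money multiplier is m = 1 / (rr + e) = 1 / (0.106 + 0.0474) ≈ 6.518905.
MB = M / m = 34 / 6.518905 ≈ 5.2156 million.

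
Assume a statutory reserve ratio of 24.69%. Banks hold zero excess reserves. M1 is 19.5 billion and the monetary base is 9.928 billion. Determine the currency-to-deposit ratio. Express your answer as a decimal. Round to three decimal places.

0.534

Using m = M/MB = 19.5/9.928 ≈ 1.964142. From m = (1 + c)/(c + rr + e), rearranging gives 1 + c = m·(c + rr + e), so c·(1 − m) = m·(rr + e) − 1.
Hence c = [m·(rr + e) − 1]/(1 − m) = [1.964142 × (0.2469 + 0) − 1] / (1 − 1.964142) ≈ 0.534209.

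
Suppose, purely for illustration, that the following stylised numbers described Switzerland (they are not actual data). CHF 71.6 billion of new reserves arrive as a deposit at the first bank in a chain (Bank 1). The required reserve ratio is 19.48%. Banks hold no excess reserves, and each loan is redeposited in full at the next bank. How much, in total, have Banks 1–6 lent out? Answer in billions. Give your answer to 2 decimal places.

CHF 215.30 billion

Bank i lends (1 − rr)^i of the original deposit: Bank 1 lends 71.6·0.8052 ≈ 57.6523, Bank 2 lends 71.6·0.8052² ≈ 46.4216, and so on.
Summing a geometric series: total = 71.6·[0.8052·(1 − 0.8052^6) / (1 − 0.8052)] ≈ 215.2979 billion.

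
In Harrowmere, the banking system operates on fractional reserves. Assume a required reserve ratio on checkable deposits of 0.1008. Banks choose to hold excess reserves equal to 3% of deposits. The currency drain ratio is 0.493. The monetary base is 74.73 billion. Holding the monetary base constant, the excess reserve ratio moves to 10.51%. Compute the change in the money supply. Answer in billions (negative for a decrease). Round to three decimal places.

-19.219 billion

Initially m₁ = (1 + 0.493) / (0.1008 + 0.03 + 0.493) ≈ 2.393395, so M₁ = 2.393395 × 74.73 ≈ 178.8584 billion.
After the change m₂ = (1 + 0.493) / (0.1008 + 0.1051 + 0.493) ≈ 2.136214, so M₂ = 2.136214 × 74.73 ≈ 159.6393 billion.
ΔM = M₂ − M₁ = 159.6393 − 178.8584 = -19.2191 billion.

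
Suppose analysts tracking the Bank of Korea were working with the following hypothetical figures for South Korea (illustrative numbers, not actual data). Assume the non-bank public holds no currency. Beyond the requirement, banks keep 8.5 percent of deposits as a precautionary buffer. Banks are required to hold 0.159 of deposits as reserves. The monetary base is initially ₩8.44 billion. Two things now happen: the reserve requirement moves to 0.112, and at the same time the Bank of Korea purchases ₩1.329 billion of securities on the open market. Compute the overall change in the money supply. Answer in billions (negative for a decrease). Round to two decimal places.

₩15.00 billion

Before: m₁ = 1 / (0.159 + 0.085) ≈ 4.0984, MB₁ = 8.44, so M₁ = 4.0984 × 8.44 ≈ 34.5905 billion.
After: m₂ = 1 / (0.112 + 0.085) ≈ 5.0761, MB₂ = 8.44 + 1.329 = 9.769, so M₂ = 5.0761 × 9.769 ≈ 49.5884 billion.
ΔM = M₂ − M₁ = 49.5884 − 34.5905 = 14.9979 billion.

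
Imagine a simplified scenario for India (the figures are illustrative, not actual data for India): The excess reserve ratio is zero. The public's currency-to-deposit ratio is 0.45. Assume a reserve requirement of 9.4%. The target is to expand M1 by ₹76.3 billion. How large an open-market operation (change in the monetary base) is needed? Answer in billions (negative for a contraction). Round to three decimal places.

₹28.626 billion

The money multiplier is m = (1 + c) / (rr + c) = (1 + 0.45) / (0.094 + 0.45) ≈ 2.665441.
ΔMB = ΔM / m = (+76.3) / 2.665441 ≈ 28.6257 billion.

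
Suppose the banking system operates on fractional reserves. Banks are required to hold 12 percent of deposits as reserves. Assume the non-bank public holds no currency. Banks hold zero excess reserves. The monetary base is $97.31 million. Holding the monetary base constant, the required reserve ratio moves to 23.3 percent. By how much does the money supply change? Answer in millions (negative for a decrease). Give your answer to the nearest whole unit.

Initially m₁ = 1 / (0.12) ≈ 8.3333, so M₁ = 8.3333 × 97.31 ≈ 810.9134 million.
After the change m₂ = 1 / (0.233) ≈ 4.2918, so M₂ = 4.2918 × 97.31 ≈ 417.6351 million.
ΔM = M₂ − M₁ = 417.6351 − 810.9134 = -393.2783 million.

-393 million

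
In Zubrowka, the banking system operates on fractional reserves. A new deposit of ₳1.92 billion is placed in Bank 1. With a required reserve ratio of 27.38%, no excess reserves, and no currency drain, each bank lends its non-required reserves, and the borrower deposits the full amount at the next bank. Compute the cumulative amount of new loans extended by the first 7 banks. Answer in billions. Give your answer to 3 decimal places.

₳4.550 billion

Bank i lends (1 − rr)^i of the original deposit: Bank 1 lends 1.92·0.7262 ≈ 1.3943, Bank 2 lends 1.92·0.7262² ≈ 1.0125, and so on.
Summing a geometric series: total = 1.92·[0.7262·(1 − 0.7262^7) / (1 − 0.7262)] ≈ 4.5500 billion.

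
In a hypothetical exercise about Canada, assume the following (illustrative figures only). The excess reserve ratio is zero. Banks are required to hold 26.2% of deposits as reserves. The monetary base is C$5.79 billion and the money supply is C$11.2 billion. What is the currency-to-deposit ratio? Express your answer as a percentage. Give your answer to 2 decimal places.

Using m = M/MB = 11.2/5.79 ≈ 1.934370. From m = (1 + c)/(c + rr + e), rearranging gives 1 + c = m·(c + rr + e), so c·(1 − m) = m·(rr + e) − 1.
Hence c = [m·(rr + e) − 1]/(1 − m) = [1.934370 × (0.262 + 0) − 1] / (1 − 1.934370) ≈ 0.527837.

52.78%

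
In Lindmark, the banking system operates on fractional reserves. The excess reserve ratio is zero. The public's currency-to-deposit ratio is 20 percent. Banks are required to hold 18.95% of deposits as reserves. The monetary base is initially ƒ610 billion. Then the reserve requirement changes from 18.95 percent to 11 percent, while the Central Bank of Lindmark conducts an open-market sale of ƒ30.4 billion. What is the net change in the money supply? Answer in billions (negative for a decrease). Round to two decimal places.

ƒ364.28 billion

Before: m₁ = (1 + 0.2) / (0.1895 + 0.2) ≈ 3.080873, MB₁ = 610, so M₁ = 3.080873 × 610 ≈ 1879.3325 billion.
After: m₂ = (1 + 0.2) / (0.11 + 0.2) ≈ 3.870968, MB₂ = 610 − 30.4 = 579.6, so M₂ = 3.870968 × 579.6 ≈ 2243.6131 billion.
ΔM = M₂ − M₁ = 2243.6131 − 1879.3325 = 364.2806 billion.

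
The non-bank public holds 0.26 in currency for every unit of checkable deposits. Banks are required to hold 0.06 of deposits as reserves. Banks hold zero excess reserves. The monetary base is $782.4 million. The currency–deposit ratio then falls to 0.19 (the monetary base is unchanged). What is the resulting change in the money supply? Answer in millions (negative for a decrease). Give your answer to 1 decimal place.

Initially m₁ = (1 + 0.26) / (0.06 + 0.26) = 3.93750, so M₁ = 3.93750 × 782.4 = 3080.7 million.
After the change m₂ = (1 + 0.19) / (0.06 + 0.19) = 4.76, so M₂ = 4.76 × 782.4 = 3724.224 million.
ΔM = M₂ − M₁ = 3724.224 − 3080.7 = 643.524 million.

$643.5 million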